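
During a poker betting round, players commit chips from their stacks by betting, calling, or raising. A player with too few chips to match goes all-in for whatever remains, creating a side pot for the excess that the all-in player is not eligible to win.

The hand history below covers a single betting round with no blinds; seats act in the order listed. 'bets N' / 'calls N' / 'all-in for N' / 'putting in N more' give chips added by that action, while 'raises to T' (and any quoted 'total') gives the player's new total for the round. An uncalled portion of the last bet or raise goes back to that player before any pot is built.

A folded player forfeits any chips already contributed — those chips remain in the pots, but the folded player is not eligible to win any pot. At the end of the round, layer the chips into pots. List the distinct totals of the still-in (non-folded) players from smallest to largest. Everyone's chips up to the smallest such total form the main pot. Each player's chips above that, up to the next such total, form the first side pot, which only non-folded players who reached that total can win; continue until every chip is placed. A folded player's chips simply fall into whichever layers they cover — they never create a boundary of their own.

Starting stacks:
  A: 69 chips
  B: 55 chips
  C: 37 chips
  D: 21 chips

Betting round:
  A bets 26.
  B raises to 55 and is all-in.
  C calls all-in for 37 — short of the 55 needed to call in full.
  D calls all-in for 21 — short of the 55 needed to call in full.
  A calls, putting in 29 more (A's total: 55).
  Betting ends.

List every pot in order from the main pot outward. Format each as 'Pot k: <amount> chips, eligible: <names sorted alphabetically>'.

Pot 1: 84 chips, eligible: A, B, C, D
Pot 2: 48 chips, eligible: A, B, C
Pot 3: 36 chips, eligible: A, B

Derivation:
Contributions: A=55, B=55, C=37, D=21
Pot levels (distinct totals of non-folded players): 21, 37, 55
Layer 1-21: 21 each from A, B, C, D = 21*4 = 84 chips; eligible A, B, C, D
Layer 22-37: 16 each from A, B, C = 16*3 = 48 chips; eligible A, B, C
Layer 38-55: 18 each from A, B = 18*2 = 36 chips; eligible A, B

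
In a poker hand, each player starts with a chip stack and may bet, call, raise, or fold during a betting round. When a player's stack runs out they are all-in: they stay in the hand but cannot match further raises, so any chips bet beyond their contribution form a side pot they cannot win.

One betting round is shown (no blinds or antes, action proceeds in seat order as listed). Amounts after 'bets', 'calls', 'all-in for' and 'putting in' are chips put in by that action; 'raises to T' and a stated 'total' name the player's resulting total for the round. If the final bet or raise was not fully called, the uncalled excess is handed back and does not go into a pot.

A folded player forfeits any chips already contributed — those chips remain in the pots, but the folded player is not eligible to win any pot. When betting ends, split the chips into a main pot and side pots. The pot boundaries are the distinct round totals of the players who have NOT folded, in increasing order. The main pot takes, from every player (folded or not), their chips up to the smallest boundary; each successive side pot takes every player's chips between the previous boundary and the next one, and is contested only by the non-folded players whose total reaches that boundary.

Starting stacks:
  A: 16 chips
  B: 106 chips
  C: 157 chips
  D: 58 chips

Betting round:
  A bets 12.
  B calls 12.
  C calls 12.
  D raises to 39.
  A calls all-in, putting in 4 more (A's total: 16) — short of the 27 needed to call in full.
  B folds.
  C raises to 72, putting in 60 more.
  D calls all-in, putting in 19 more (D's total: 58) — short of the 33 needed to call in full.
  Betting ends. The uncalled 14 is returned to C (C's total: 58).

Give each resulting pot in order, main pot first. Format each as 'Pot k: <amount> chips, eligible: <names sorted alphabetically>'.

Pot 1: 60 chips, eligible: A, C, D
Pot 2: 84 chips, eligible: C, D

Derivation:
Contributions (after 14 returned to C): A=16, B=12, C=58, D=58
Folded: B
Pot levels (distinct totals of non-folded players): 16, 58
Layer 1-16: A 16 + B 12 + C 16 + D 16 = 60 chips; eligible A, C, D
Layer 17-58: 42 each from C, D = 42*2 = 84 chips; eligible C, D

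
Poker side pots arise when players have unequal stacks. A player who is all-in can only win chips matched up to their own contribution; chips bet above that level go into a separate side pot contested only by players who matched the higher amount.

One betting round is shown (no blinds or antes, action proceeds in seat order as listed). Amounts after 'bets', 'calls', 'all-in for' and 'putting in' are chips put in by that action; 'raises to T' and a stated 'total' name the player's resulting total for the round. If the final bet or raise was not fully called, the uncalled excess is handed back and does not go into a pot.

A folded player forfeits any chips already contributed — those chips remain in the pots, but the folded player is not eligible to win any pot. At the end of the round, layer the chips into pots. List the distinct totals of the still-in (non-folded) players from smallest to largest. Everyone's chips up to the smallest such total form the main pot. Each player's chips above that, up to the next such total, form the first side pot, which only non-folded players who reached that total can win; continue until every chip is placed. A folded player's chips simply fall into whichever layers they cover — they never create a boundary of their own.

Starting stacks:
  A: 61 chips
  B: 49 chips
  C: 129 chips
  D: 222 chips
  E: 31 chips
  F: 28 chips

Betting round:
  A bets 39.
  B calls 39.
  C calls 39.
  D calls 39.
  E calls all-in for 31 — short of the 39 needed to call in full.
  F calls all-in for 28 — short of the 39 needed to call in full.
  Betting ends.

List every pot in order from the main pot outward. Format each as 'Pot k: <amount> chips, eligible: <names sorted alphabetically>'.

Pot 1: 168 chips, eligible: A, B, C, D, E, F
Pot 2: 15 chips, eligible: A, B, C, D, E
Pot 3: 32 chips, eligible: A, B, C, D

Derivation:
Contributions: A=39, B=39, C=39, D=39, E=31, F=28
Pot levels (distinct totals of non-folded players): 28, 31, 39
Layer 1-28: 28 each from A, B, C, D, E, F = 28*6 = 168 chips; eligible A, B, C, D, E, F
Layer 29-31: 3 each from A, B, C, D, E = 3*5 = 15 chips; eligible A, B, C, D, E
Layer 32-39: 8 each from A, B, C, D = 8*4 = 32 chips; eligible A, B, C, D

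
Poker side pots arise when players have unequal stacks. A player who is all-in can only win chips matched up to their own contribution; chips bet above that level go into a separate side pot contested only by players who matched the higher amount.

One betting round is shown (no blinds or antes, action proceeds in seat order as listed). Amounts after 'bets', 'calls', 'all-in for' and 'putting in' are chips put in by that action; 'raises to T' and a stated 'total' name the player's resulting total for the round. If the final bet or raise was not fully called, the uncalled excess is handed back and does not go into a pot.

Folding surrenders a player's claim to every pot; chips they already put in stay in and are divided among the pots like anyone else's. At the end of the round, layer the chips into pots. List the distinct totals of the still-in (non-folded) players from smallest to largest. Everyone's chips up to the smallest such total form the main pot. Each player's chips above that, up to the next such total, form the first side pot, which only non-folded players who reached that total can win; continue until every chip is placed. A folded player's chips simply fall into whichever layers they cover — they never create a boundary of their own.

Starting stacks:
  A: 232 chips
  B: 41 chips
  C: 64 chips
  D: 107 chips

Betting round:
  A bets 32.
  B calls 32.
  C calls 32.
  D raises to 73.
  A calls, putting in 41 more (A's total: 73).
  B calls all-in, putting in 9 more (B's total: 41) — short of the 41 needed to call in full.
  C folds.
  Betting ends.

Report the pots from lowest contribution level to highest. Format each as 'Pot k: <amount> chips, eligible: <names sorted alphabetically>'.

Contributions: A=73, B=41, C=32, D=73
Folded: C
Pot levels (distinct totals of non-folded players): 41, 73
Layer 1-41: A 41 + B 41 + C 32 + D 41 = 155 chips; eligible A, B, D
Layer 42-73: 32 each from A, D = 32*2 = 64 chips; eligible A, D

Pot 1: 155 chips, eligible: A, B, D
Pot 2: 64 chips, eligible: A, D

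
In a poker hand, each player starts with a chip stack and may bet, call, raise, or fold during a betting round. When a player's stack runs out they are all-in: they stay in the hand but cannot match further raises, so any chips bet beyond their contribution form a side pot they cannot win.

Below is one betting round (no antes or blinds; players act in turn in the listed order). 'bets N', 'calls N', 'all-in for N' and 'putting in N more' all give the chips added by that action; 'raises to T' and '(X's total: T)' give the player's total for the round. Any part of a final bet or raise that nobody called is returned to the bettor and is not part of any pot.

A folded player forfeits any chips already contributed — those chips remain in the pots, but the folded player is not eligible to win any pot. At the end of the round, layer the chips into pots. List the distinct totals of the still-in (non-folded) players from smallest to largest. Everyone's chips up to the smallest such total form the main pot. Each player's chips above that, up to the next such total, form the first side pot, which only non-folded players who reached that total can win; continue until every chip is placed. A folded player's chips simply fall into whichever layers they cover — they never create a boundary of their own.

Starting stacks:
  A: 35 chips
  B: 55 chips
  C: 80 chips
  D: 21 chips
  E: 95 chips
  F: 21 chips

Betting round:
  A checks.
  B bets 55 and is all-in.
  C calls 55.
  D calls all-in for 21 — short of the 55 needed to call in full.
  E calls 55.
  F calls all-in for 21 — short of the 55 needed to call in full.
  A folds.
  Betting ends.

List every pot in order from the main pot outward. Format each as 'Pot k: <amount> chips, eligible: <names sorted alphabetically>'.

Pot 1: 105 chips, eligible: B, C, D, E, F
Pot 2: 102 chips, eligible: B, C, E

Derivation:
Contributions: B=55, C=55, D=21, E=55, F=21
Folded: A
Pot levels (distinct totals of non-folded players): 21, 55
Layer 1-21: 21 each from B, C, D, E, F = 21*5 = 105 chips; eligible B, C, D, E, F
Layer 22-55: 34 each from B, C, E = 34*3 = 102 chips; eligible B, C, E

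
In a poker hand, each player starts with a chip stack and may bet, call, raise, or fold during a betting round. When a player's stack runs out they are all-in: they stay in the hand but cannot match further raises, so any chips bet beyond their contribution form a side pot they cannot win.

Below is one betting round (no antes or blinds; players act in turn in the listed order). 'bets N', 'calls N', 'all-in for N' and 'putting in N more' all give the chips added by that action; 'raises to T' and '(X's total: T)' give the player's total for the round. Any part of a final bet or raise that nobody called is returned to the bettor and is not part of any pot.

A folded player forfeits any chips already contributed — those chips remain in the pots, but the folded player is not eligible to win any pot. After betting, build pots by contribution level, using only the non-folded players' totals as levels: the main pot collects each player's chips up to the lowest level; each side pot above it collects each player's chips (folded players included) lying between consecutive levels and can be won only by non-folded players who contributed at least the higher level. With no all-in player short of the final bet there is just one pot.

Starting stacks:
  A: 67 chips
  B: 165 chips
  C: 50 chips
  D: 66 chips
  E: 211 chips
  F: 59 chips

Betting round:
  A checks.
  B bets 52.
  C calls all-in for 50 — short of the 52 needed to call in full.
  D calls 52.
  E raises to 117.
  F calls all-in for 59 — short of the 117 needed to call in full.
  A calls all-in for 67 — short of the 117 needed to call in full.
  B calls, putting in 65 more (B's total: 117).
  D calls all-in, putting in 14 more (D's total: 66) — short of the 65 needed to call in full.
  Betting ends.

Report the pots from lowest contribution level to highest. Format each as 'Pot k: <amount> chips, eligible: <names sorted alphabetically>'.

Pot 1: 300 chips, eligible: A, B, C, D, E, F
Pot 2: 45 chips, eligible: A, B, D, E, F
Pot 3: 28 chips, eligible: A, B, D, E
Pot 4: 3 chips, eligible: A, B, E
Pot 5: 100 chips, eligible: B, E

Derivation:
Contributions: A=67, B=117, C=50, D=66, E=117, F=59
Pot levels (distinct totals of non-folded players): 50, 59, 66, 67, 117
Layer 1-50: 50 each from A, B, C, D, E, F = 50*6 = 300 chips; eligible A, B, C, D, E, F
Layer 51-59: 9 each from A, B, D, E, F = 9*5 = 45 chips; eligible A, B, D, E, F
Layer 60-66: 7 each from A, B, D, E = 7*4 = 28 chips; eligible A, B, D, E
Layer 67-67: 1 each from A, B, E = 1*3 = 3 chips; eligible A, B, E
Layer 68-117: 50 each from B, E = 50*2 = 100 chips; eligible B, E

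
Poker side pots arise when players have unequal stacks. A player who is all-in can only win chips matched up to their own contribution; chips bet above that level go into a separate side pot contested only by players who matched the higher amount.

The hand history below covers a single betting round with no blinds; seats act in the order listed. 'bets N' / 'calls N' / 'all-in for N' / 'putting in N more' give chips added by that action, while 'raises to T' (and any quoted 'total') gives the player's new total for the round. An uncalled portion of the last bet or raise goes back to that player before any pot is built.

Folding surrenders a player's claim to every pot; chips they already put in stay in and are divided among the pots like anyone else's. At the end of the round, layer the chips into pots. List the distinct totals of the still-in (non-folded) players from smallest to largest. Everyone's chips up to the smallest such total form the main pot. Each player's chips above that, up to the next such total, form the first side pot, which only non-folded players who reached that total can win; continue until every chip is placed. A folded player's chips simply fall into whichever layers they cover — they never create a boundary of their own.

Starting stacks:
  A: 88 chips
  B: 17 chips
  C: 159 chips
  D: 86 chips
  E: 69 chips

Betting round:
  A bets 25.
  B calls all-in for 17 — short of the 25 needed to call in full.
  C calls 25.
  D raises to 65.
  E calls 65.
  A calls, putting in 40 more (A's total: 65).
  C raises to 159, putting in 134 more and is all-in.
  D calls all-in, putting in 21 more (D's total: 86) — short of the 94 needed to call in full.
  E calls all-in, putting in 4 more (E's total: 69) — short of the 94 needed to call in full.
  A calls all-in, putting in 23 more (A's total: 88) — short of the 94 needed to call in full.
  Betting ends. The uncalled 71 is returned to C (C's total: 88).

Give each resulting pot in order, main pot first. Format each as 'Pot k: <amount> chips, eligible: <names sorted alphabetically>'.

Contributions (after 71 returned to C): A=88, B=17, C=88, D=86, E=69
Pot levels (distinct totals of non-folded players): 17, 69, 86, 88
Layer 1-17: 17 each from A, B, C, D, E = 17*5 = 85 chips; eligible A, B, C, D, E
Layer 18-69: 52 each from A, C, D, E = 52*4 = 208 chips; eligible A, C, D, E
Layer 70-86: 17 each from A, C, D = 17*3 = 51 chips; eligible A, C, D
Layer 87-88: 2 each from A, C = 2*2 = 4 chips; eligible A, C

Pot 1: 85 chips, eligible: A, B, C, D, E
Pot 2: 208 chips, eligible: A, C, D, E
Pot 3: 51 chips, eligible: A, C, D
Pot 4: 4 chips, eligible: A, C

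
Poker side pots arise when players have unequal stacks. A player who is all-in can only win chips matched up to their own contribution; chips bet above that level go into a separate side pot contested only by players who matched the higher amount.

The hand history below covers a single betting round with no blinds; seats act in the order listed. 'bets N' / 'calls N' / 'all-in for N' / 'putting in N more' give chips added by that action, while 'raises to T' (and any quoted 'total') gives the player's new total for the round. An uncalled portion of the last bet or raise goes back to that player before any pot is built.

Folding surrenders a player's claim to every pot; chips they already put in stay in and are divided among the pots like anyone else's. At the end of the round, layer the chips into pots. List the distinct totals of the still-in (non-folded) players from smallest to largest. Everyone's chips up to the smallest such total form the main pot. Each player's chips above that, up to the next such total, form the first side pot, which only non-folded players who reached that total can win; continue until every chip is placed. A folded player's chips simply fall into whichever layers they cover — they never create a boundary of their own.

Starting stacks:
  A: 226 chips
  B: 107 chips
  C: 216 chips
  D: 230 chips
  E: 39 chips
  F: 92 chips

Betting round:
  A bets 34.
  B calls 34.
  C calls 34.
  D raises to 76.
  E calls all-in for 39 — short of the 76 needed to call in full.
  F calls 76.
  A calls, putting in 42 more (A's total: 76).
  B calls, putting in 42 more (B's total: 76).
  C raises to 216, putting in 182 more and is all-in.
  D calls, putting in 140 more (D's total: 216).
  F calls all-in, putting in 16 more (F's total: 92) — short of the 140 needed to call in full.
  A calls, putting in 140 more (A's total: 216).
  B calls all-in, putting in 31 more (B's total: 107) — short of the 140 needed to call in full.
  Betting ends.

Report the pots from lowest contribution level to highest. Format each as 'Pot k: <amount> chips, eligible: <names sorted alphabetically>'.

Pot 1: 234 chips, eligible: A, B, C, D, E, F
Pot 2: 265 chips, eligible: A, B, C, D, F
Pot 3: 60 chips, eligible: A, B, C, D
Pot 4: 327 chips, eligible: A, C, D

Derivation:
Contributions: A=216, B=107, C=216, D=216, E=39, F=92
Pot levels (distinct totals of non-folded players): 39, 92, 107, 216
Layer 1-39: 39 each from A, B, C, D, E, F = 39*6 = 234 chips; eligible A, B, C, D, E, F
Layer 40-92: 53 each from A, B, C, D, F = 53*5 = 265 chips; eligible A, B, C, D, F
Layer 93-107: 15 each from A, B, C, D = 15*4 = 60 chips; eligible A, B, C, D
Layer 108-216: 109 each from A, C, D = 109*3 = 327 chips; eligible A, C, D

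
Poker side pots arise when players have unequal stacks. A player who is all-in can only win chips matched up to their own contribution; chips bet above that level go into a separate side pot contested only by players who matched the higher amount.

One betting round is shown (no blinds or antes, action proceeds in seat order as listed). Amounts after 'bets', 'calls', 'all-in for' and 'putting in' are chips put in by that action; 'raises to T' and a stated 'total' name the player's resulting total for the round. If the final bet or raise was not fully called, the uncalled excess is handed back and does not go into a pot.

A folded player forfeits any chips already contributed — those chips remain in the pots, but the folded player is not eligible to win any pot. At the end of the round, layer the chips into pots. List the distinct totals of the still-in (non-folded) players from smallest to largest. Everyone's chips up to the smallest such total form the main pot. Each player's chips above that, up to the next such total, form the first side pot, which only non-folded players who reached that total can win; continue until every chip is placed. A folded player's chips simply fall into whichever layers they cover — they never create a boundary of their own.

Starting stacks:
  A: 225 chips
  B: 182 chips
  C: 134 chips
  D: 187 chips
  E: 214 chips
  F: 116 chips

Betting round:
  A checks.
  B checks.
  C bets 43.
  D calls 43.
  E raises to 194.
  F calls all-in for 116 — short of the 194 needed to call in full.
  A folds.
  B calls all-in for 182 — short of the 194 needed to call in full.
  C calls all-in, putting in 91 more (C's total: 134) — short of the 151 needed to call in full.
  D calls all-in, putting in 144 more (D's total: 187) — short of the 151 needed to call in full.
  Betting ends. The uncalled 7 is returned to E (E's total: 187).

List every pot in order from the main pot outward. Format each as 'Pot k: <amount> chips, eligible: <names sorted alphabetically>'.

Pot 1: 580 chips, eligible: B, C, D, E, F
Pot 2: 72 chips, eligible: B, C, D, E
Pot 3: 144 chips, eligible: B, D, E
Pot 4: 10 chips, eligible: D, E

Derivation:
Contributions (after 7 returned to E): B=182, C=134, D=187, E=187, F=116
Folded: A
Pot levels (distinct totals of non-folded players): 116, 134, 182, 187
Layer 1-116: 116 each from B, C, D, E, F = 116*5 = 580 chips; eligible B, C, D, E, F
Layer 117-134: 18 each from B, C, D, E = 18*4 = 72 chips; eligible B, C, D, E
Layer 135-182: 48 each from B, D, E = 48*3 = 144 chips; eligible B, D, E
Layer 183-187: 5 each from D, E = 5*2 = 10 chips; eligible D, E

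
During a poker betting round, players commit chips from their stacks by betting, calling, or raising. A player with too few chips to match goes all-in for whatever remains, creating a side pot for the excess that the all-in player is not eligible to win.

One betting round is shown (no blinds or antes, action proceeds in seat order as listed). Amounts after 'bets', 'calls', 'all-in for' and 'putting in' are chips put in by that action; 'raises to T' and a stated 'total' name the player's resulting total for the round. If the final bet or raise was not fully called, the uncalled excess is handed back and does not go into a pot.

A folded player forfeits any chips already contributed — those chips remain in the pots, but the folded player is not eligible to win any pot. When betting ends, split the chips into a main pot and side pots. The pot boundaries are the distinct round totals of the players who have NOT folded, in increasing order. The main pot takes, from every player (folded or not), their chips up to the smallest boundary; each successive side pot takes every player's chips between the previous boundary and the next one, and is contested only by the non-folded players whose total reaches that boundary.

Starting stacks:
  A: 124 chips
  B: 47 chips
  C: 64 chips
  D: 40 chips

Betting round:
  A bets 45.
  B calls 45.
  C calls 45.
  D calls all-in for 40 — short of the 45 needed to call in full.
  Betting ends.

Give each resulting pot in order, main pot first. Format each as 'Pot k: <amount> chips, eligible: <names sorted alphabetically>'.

Contributions: A=45, B=45, C=45, D=40
Pot levels (distinct totals of non-folded players): 40, 45
Layer 1-40: 40 each from A, B, C, D = 40*4 = 160 chips; eligible A, B, C, D
Layer 41-45: 5 each from A, B, C = 5*3 = 15 chips; eligible A, B, C

Pot 1: 160 chips, eligible: A, B, C, D
Pot 2: 15 chips, eligible: A, B, C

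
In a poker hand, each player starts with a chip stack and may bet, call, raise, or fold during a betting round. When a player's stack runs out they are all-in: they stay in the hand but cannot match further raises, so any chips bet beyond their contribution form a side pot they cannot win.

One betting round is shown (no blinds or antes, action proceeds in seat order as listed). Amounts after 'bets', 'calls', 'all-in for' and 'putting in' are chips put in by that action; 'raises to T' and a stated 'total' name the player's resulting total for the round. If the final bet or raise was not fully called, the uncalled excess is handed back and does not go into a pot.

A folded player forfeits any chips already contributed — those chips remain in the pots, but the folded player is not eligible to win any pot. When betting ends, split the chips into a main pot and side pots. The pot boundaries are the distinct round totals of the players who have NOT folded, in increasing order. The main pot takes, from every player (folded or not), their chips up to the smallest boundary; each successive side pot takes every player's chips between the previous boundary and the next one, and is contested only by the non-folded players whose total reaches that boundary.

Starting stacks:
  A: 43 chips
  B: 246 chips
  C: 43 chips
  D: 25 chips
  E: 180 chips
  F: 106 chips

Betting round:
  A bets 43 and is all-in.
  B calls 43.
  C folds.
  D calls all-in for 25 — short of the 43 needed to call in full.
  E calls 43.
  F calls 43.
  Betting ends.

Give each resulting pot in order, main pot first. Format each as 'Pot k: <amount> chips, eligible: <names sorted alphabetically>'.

Contributions: A=43, B=43, D=25, E=43, F=43
Folded: C
Pot levels (distinct totals of non-folded players): 25, 43
Layer 1-25: 25 each from A, B, D, E, F = 25*5 = 125 chips; eligible A, B, D, E, F
Layer 26-43: 18 each from A, B, E, F = 18*4 = 72 chips; eligible A, B, E, F

Pot 1: 125 chips, eligible: A, B, D, E, F
Pot 2: 72 chips, eligible: A, B, E, F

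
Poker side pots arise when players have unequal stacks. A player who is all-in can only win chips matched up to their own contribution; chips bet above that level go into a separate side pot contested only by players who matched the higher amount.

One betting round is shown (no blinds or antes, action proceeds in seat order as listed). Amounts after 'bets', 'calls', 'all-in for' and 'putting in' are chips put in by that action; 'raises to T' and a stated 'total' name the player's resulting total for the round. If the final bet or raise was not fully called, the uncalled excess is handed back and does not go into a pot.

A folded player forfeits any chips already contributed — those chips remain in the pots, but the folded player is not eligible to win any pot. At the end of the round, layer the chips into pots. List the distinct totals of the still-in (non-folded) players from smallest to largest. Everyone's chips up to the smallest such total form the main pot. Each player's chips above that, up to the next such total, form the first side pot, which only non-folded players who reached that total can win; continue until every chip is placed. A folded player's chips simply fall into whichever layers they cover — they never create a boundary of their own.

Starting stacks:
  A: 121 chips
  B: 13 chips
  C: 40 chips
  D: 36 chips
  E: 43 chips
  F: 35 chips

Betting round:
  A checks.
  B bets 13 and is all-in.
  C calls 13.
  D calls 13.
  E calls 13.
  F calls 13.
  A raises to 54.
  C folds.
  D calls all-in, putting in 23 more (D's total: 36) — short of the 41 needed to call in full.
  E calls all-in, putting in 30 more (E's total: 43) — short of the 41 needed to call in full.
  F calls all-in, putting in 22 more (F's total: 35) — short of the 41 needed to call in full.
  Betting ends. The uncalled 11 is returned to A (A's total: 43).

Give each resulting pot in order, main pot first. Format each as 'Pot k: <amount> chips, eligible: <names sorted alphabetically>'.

Contributions (after 11 returned to A): A=43, B=13, C=13, D=36, E=43, F=35
Folded: C
Pot levels (distinct totals of non-folded players): 13, 35, 36, 43
Layer 1-13: 13 each from A, B, C, D, E, F = 13*6 = 78 chips; eligible A, B, D, E, F
Layer 14-35: 22 each from A, D, E, F = 22*4 = 88 chips; eligible A, D, E, F
Layer 36-36: 1 each from A, D, E = 1*3 = 3 chips; eligible A, D, E
Layer 37-43: 7 each from A, E = 7*2 = 14 chips; eligible A, E

Pot 1: 78 chips, eligible: A, B, D, E, F
Pot 2: 88 chips, eligible: A, D, E, F
Pot 3: 3 chips, eligible: A, D, E
Pot 4: 14 chips, eligible: A, E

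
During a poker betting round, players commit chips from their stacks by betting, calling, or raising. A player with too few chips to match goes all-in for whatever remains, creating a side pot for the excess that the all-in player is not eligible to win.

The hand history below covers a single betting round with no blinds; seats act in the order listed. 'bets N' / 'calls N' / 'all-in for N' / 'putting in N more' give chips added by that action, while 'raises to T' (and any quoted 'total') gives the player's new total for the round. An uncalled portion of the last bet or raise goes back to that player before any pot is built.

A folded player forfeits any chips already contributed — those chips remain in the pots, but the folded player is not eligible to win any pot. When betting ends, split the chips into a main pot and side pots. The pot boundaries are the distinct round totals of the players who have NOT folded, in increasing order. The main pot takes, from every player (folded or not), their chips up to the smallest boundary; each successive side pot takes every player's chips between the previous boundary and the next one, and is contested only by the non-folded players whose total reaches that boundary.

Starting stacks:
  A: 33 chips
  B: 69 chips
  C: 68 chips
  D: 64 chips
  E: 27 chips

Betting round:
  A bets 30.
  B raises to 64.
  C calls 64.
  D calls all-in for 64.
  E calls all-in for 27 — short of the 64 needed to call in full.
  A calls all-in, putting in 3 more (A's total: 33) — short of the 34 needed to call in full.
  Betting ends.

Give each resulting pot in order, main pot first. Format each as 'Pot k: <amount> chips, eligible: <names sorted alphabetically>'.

Contributions: A=33, B=64, C=64, D=64, E=27
Pot levels (distinct totals of non-folded players): 27, 33, 64
Layer 1-27: 27 each from A, B, C, D, E = 27*5 = 135 chips; eligible A, B, C, D, E
Layer 28-33: 6 each from A, B, C, D = 6*4 = 24 chips; eligible A, B, C, D
Layer 34-64: 31 each from B, C, D = 31*3 = 93 chips; eligible B, C, D

Pot 1: 135 chips, eligible: A, B, C, D, E
Pot 2: 24 chips, eligible: A, B, C, D
Pot 3: 93 chips, eligible: B, C, D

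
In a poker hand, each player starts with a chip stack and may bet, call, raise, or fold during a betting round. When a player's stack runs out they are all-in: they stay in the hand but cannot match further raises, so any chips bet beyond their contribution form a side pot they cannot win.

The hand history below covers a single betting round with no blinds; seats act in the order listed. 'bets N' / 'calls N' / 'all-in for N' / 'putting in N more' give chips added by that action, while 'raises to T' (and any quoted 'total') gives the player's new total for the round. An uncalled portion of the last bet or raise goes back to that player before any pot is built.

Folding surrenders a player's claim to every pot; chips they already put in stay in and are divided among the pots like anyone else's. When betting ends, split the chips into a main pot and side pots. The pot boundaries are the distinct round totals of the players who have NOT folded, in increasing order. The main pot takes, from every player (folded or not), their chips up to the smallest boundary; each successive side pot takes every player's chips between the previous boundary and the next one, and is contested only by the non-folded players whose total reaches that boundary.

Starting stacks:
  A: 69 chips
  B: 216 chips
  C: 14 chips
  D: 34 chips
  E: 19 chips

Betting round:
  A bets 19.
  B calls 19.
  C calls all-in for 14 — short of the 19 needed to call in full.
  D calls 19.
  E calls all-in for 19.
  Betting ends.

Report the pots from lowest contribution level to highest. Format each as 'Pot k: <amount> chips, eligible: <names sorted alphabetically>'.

Pot 1: 70 chips, eligible: A, B, C, D, E
Pot 2: 20 chips, eligible: A, B, D, E

Derivation:
Contributions: A=19, B=19, C=14, D=19, E=19
Pot levels (distinct totals of non-folded players): 14, 19
Layer 1-14: 14 each from A, B, C, D, E = 14*5 = 70 chips; eligible A, B, C, D, E
Layer 15-19: 5 each from A, B, D, E = 5*4 = 20 chips; eligible A, B, D, E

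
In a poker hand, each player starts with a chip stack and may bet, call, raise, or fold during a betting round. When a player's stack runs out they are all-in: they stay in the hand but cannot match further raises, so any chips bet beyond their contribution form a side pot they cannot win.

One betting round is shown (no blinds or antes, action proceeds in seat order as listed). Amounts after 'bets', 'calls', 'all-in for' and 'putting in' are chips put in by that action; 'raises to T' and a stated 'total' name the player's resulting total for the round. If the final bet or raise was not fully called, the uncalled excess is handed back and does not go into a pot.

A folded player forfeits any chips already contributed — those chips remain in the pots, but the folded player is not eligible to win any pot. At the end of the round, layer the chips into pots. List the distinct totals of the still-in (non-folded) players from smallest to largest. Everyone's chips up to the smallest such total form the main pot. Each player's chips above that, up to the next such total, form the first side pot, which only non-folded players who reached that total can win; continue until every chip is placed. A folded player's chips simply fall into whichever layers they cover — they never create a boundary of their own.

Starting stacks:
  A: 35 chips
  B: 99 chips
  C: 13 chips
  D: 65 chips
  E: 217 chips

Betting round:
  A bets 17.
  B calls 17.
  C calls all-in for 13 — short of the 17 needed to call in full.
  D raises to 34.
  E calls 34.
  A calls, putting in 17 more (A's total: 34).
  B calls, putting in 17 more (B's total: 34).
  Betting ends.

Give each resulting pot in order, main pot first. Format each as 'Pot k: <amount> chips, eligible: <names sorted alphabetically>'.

Pot 1: 65 chips, eligible: A, B, C, D, E
Pot 2: 84 chips, eligible: A, B, D, E

Derivation:
Contributions: A=34, B=34, C=13, D=34, E=34
Pot levels (distinct totals of non-folded players): 13, 34
Layer 1-13: 13 each from A, B, C, D, E = 13*5 = 65 chips; eligible A, B, C, D, E
Layer 14-34: 21 each from A, B, D, E = 21*4 = 84 chips; eligible A, B, D, E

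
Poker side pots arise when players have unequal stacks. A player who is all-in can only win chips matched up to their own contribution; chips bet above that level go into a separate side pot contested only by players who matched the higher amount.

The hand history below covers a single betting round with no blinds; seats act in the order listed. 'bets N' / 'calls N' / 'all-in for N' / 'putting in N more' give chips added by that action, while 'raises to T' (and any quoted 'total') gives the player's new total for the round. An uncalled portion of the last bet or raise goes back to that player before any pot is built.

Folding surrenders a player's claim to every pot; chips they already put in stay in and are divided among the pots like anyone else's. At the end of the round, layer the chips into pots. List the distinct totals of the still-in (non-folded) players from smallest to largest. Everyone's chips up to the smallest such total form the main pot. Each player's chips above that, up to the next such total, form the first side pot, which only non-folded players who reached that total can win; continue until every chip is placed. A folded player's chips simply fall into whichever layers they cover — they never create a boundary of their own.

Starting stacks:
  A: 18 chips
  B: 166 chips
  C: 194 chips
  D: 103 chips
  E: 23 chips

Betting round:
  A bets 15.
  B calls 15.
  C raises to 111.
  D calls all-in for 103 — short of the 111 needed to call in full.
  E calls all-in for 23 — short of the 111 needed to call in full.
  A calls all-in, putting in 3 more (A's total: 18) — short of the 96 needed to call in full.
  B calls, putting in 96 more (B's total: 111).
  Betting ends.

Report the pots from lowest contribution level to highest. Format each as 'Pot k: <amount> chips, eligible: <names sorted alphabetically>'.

Pot 1: 90 chips, eligible: A, B, C, D, E
Pot 2: 20 chips, eligible: B, C, D, E
Pot 3: 240 chips, eligible: B, C, D
Pot 4: 16 chips, eligible: B, C

Derivation:
Contributions: A=18, B=111, C=111, D=103, E=23
Pot levels (distinct totals of non-folded players): 18, 23, 103, 111
Layer 1-18: 18 each from A, B, C, D, E = 18*5 = 90 chips; eligible A, B, C, D, E
Layer 19-23: 5 each from B, C, D, E = 5*4 = 20 chips; eligible B, C, D, E
Layer 24-103: 80 each from B, C, D = 80*3 = 240 chips; eligible B, C, D
Layer 104-111: 8 each from B, C = 8*2 = 16 chips; eligible B, C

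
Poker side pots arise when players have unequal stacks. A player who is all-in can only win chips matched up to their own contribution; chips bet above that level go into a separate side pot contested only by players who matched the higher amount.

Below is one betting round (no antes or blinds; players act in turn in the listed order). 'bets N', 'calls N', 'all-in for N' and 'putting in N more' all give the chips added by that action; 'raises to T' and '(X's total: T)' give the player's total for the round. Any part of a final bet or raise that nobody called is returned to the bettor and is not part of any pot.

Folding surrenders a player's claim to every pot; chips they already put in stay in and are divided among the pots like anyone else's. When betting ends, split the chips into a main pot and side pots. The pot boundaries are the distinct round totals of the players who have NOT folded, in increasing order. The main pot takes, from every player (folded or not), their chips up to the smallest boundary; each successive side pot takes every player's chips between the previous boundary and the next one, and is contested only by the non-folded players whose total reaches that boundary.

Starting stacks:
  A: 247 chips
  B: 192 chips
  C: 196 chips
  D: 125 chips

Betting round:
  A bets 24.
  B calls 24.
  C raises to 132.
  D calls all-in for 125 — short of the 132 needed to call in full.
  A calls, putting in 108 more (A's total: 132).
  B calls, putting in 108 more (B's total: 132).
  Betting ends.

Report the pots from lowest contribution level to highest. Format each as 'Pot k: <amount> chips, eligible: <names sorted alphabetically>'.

Pot 1: 500 chips, eligible: A, B, C, D
Pot 2: 21 chips, eligible: A, B, C

Derivation:
Contributions: A=132, B=132, C=132, D=125
Pot levels (distinct totals of non-folded players): 125, 132
Layer 1-125: 125 each from A, B, C, D = 125*4 = 500 chips; eligible A, B, C, D
Layer 126-132: 7 each from A, B, C = 7*3 = 21 chips; eligible A, B, C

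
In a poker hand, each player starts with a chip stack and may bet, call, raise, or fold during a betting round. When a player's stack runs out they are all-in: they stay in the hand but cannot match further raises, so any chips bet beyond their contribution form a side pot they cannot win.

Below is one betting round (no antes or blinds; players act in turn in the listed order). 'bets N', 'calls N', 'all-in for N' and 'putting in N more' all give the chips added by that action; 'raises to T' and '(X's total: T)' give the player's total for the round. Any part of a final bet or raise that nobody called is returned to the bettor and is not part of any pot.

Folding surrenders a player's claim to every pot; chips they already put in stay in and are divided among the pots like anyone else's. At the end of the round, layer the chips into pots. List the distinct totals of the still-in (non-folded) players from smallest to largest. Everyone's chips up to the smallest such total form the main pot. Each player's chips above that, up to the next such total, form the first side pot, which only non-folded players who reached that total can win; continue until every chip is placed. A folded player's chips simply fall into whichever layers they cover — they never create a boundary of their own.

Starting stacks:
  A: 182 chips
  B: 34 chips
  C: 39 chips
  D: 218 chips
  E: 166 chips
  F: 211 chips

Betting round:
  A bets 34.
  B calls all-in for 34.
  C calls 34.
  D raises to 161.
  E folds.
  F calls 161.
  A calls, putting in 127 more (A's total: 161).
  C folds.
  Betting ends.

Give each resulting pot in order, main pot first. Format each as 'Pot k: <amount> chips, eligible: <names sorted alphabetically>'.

Pot 1: 170 chips, eligible: A, B, D, F
Pot 2: 381 chips, eligible: A, D, F

Derivation:
Contributions: A=161, B=34, C=34, D=161, F=161
Folded: C, E
Pot levels (distinct totals of non-folded players): 34, 161
Layer 1-34: 34 each from A, B, C, D, F = 34*5 = 170 chips; eligible A, B, D, F
Layer 35-161: 127 each from A, D, F = 127*3 = 381 chips; eligible A, D, F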